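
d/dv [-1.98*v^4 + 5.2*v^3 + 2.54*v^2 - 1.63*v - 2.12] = -7.92*v^3 + 15.6*v^2 + 5.08*v - 1.63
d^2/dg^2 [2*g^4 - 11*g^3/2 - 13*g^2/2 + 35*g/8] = 24*g^2 - 33*g - 13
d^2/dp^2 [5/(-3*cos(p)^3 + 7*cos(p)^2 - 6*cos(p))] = 5*((-33*cos(p) + 56*cos(2*p) - 27*cos(3*p))*(3*cos(p)^2 - 7*cos(p) + 6)*cos(p)/4 - 2*(9*cos(p)^2 - 14*cos(p) + 6)^2*sin(p)^2)/((3*cos(p)^2 - 7*cos(p) + 6)^3*cos(p)^3)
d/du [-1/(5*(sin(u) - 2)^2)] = 2*cos(u)/(5*(sin(u) - 2)^3)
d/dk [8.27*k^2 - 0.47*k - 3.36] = 16.54*k - 0.47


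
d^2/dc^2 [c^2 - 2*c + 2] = 2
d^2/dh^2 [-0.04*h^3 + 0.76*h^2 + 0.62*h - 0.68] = 1.52 - 0.24*h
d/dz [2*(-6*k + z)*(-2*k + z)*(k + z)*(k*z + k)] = 2*k*(12*k^3 + 8*k^2*z + 4*k^2 - 21*k*z^2 - 14*k*z + 4*z^3 + 3*z^2)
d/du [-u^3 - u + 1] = -3*u^2 - 1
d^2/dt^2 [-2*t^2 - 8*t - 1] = -4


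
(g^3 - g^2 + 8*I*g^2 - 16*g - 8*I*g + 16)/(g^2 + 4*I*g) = g - 1 + 4*I - 4*I/g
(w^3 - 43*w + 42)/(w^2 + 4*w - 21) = (w^2 - 7*w + 6)/(w - 3)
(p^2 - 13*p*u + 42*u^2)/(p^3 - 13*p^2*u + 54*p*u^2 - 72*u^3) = (p - 7*u)/(p^2 - 7*p*u + 12*u^2)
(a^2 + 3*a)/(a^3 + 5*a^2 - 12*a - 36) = a*(a + 3)/(a^3 + 5*a^2 - 12*a - 36)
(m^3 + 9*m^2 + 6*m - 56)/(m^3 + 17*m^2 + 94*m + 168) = (m - 2)/(m + 6)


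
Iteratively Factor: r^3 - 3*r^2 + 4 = (r + 1)*(r^2 - 4*r + 4) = (r - 2)*(r + 1)*(r - 2)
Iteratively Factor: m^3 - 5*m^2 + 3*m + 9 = (m - 3)*(m^2 - 2*m - 3) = (m - 3)*(m + 1)*(m - 3)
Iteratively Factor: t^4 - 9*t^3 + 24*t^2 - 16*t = (t)*(t^3 - 9*t^2 + 24*t - 16) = t*(t - 1)*(t^2 - 8*t + 16) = t*(t - 4)*(t - 1)*(t - 4)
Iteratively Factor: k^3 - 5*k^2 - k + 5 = (k - 5)*(k^2 - 1) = (k - 5)*(k + 1)*(k - 1)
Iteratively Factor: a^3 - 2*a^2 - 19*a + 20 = (a + 4)*(a^2 - 6*a + 5) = (a - 1)*(a + 4)*(a - 5)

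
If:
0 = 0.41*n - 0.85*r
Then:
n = 2.07317073170732*r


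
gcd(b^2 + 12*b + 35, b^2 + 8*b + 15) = b + 5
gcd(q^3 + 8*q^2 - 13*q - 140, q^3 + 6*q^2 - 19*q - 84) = q^2 + 3*q - 28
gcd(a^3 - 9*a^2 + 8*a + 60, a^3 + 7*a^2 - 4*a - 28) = a + 2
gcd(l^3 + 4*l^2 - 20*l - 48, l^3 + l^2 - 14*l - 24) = l^2 - 2*l - 8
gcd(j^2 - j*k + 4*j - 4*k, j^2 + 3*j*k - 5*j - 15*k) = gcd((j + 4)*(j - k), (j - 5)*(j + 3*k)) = 1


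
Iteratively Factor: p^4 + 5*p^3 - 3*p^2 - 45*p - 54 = (p + 3)*(p^3 + 2*p^2 - 9*p - 18) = (p + 2)*(p + 3)*(p^2 - 9) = (p + 2)*(p + 3)^2*(p - 3)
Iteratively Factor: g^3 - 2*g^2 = (g)*(g^2 - 2*g) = g*(g - 2)*(g)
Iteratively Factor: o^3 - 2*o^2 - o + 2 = (o - 2)*(o^2 - 1) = (o - 2)*(o - 1)*(o + 1)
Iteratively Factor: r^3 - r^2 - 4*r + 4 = (r - 1)*(r^2 - 4) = (r - 1)*(r + 2)*(r - 2)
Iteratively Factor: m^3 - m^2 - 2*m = (m)*(m^2 - m - 2) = m*(m - 2)*(m + 1)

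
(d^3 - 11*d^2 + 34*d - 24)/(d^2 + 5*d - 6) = (d^2 - 10*d + 24)/(d + 6)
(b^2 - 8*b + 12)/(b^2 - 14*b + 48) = (b - 2)/(b - 8)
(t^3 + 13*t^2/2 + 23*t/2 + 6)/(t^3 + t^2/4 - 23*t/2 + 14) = 2*(2*t^2 + 5*t + 3)/(4*t^2 - 15*t + 14)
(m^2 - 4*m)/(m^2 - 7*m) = (m - 4)/(m - 7)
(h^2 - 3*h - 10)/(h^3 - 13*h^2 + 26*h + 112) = (h - 5)/(h^2 - 15*h + 56)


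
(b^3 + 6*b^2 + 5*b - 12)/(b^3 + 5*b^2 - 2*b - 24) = (b - 1)/(b - 2)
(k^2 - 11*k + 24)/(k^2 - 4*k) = (k^2 - 11*k + 24)/(k*(k - 4))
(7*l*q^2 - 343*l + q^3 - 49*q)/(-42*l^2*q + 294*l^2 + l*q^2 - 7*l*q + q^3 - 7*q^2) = (q + 7)/(-6*l + q)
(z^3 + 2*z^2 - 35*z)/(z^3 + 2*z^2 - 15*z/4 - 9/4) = 4*z*(z^2 + 2*z - 35)/(4*z^3 + 8*z^2 - 15*z - 9)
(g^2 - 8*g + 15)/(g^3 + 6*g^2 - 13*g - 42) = (g - 5)/(g^2 + 9*g + 14)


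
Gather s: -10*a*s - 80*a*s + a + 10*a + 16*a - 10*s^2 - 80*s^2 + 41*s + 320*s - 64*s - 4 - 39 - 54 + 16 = 27*a - 90*s^2 + s*(297 - 90*a) - 81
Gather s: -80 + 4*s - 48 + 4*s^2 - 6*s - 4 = 4*s^2 - 2*s - 132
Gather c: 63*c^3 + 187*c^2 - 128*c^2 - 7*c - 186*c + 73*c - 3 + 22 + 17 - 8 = 63*c^3 + 59*c^2 - 120*c + 28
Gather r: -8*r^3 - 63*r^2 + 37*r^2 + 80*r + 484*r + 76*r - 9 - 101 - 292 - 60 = -8*r^3 - 26*r^2 + 640*r - 462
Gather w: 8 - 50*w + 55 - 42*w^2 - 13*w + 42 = -42*w^2 - 63*w + 105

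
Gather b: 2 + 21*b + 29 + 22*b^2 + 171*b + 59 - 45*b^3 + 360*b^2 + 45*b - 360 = -45*b^3 + 382*b^2 + 237*b - 270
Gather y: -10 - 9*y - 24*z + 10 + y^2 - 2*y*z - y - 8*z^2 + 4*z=y^2 + y*(-2*z - 10) - 8*z^2 - 20*z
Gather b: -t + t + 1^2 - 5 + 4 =0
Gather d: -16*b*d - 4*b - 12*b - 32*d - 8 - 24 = -16*b + d*(-16*b - 32) - 32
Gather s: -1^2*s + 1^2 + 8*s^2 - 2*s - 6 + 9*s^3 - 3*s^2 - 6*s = 9*s^3 + 5*s^2 - 9*s - 5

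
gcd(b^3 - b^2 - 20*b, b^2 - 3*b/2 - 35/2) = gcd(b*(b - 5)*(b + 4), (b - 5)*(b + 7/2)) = b - 5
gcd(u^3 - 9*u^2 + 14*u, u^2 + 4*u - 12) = u - 2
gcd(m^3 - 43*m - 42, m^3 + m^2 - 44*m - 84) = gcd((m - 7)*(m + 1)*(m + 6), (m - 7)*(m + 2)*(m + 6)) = m^2 - m - 42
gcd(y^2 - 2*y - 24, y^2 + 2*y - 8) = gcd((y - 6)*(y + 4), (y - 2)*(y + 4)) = y + 4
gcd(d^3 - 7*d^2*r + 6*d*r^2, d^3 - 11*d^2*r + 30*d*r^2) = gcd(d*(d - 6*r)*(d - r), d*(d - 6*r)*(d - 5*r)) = -d^2 + 6*d*r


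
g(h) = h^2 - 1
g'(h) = 2*h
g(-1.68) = 1.82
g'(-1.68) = -3.36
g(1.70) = 1.89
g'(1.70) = 3.40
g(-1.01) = 0.02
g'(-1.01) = -2.02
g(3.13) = 8.80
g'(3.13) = 6.26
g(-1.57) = 1.46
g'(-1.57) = -3.14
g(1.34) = 0.80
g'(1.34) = 2.68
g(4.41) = 18.45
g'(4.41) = 8.82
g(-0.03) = -1.00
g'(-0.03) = -0.06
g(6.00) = 35.00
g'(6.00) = 12.00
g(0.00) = -1.00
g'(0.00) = 0.00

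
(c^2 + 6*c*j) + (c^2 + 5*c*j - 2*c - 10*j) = 2*c^2 + 11*c*j - 2*c - 10*j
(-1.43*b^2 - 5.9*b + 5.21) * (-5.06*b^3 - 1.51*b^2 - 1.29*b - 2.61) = 7.2358*b^5 + 32.0133*b^4 - 15.6089*b^3 + 3.4762*b^2 + 8.6781*b - 13.5981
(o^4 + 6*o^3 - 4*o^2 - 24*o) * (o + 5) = o^5 + 11*o^4 + 26*o^3 - 44*o^2 - 120*o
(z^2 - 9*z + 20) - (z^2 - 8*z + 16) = 4 - z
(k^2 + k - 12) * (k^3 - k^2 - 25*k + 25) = k^5 - 38*k^3 + 12*k^2 + 325*k - 300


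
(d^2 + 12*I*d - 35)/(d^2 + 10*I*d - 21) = (d + 5*I)/(d + 3*I)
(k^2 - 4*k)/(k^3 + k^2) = (k - 4)/(k*(k + 1))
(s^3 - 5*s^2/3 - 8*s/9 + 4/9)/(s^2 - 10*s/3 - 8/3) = (3*s^2 - 7*s + 2)/(3*(s - 4))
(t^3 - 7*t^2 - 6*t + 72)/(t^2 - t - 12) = t - 6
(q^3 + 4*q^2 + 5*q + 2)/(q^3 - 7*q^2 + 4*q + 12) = (q^2 + 3*q + 2)/(q^2 - 8*q + 12)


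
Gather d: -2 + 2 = 0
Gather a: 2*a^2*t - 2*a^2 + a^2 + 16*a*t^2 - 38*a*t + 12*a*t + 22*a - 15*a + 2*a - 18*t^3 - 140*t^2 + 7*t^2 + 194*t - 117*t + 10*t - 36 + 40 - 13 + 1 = a^2*(2*t - 1) + a*(16*t^2 - 26*t + 9) - 18*t^3 - 133*t^2 + 87*t - 8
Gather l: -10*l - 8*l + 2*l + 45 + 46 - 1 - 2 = 88 - 16*l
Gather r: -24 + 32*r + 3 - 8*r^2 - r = -8*r^2 + 31*r - 21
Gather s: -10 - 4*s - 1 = -4*s - 11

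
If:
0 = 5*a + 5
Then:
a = -1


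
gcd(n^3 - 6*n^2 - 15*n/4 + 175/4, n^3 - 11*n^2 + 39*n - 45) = n - 5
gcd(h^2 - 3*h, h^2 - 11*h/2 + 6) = 1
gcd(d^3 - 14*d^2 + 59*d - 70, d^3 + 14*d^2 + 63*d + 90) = 1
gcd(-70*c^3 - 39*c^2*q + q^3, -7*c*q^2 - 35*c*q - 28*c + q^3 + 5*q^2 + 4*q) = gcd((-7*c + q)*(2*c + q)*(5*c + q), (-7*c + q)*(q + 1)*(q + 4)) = -7*c + q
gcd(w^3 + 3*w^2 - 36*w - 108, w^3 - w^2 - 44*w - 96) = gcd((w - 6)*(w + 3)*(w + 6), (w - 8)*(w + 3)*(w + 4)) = w + 3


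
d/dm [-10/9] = 0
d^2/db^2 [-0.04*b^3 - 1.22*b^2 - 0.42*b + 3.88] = -0.24*b - 2.44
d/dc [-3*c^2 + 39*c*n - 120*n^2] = -6*c + 39*n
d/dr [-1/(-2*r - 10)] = -1/(2*(r + 5)^2)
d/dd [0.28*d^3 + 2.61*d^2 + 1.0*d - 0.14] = 0.84*d^2 + 5.22*d + 1.0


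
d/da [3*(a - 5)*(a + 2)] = 6*a - 9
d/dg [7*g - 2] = 7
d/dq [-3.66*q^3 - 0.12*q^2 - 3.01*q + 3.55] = -10.98*q^2 - 0.24*q - 3.01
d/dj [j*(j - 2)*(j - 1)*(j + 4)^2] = 5*j^4 + 20*j^3 - 18*j^2 - 64*j + 32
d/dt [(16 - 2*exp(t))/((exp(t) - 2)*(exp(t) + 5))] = 2*(exp(2*t) - 16*exp(t) - 14)*exp(t)/(exp(4*t) + 6*exp(3*t) - 11*exp(2*t) - 60*exp(t) + 100)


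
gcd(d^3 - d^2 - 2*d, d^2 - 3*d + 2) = d - 2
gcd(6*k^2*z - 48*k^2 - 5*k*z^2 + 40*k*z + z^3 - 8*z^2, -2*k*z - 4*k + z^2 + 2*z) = -2*k + z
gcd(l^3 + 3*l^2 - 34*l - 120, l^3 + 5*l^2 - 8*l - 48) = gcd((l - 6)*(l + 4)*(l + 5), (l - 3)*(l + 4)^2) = l + 4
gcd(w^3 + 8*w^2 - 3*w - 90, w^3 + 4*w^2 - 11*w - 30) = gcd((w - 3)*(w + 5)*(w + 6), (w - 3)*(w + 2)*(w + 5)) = w^2 + 2*w - 15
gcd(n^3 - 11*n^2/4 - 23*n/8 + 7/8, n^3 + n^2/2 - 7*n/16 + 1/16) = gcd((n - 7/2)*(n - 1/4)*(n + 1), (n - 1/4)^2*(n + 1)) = n^2 + 3*n/4 - 1/4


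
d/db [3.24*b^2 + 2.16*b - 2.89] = 6.48*b + 2.16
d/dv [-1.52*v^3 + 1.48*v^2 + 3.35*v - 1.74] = -4.56*v^2 + 2.96*v + 3.35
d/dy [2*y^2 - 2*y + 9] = 4*y - 2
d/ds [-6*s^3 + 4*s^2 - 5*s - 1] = -18*s^2 + 8*s - 5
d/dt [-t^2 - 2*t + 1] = -2*t - 2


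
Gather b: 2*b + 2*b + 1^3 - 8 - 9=4*b - 16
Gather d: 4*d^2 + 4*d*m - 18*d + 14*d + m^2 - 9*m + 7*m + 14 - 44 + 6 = 4*d^2 + d*(4*m - 4) + m^2 - 2*m - 24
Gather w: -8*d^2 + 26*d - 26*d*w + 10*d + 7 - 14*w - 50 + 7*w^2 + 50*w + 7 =-8*d^2 + 36*d + 7*w^2 + w*(36 - 26*d) - 36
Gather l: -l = -l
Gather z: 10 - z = 10 - z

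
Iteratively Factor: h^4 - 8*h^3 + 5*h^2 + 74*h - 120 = (h - 5)*(h^3 - 3*h^2 - 10*h + 24) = (h - 5)*(h + 3)*(h^2 - 6*h + 8) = (h - 5)*(h - 4)*(h + 3)*(h - 2)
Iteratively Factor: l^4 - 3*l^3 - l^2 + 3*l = (l)*(l^3 - 3*l^2 - l + 3) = l*(l + 1)*(l^2 - 4*l + 3) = l*(l - 3)*(l + 1)*(l - 1)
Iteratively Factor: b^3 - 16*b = (b - 4)*(b^2 + 4*b) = (b - 4)*(b + 4)*(b)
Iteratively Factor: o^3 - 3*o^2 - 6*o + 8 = (o + 2)*(o^2 - 5*o + 4) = (o - 4)*(o + 2)*(o - 1)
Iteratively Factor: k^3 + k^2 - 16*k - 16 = (k - 4)*(k^2 + 5*k + 4) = (k - 4)*(k + 4)*(k + 1)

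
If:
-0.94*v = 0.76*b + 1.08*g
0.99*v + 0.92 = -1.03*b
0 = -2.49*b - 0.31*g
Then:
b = -0.10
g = 0.79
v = -0.83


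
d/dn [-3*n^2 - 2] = -6*n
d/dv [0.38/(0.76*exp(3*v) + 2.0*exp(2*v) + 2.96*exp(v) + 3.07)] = (-0.8664*exp(2*v) - 1.52*exp(v) - 1.1248)*exp(v)/(0.76*exp(3*v) + 2.0*exp(2*v) + 2.96*exp(v) + 3.07)^2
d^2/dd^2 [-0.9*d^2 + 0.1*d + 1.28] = -1.80000000000000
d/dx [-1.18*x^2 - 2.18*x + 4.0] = -2.36*x - 2.18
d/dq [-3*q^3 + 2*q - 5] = 2 - 9*q^2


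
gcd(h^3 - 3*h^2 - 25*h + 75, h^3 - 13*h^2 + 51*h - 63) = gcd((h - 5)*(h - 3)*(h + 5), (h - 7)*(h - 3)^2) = h - 3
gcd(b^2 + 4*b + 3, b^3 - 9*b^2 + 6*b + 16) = b + 1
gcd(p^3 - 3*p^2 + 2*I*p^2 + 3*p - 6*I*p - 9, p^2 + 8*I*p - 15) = p + 3*I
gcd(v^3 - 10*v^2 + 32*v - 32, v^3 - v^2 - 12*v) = v - 4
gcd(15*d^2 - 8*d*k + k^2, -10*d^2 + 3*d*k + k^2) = 1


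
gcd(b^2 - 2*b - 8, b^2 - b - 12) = b - 4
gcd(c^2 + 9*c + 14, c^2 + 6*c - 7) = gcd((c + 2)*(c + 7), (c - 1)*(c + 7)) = c + 7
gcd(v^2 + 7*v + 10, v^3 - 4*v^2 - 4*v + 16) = v + 2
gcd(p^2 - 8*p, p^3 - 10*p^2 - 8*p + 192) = p - 8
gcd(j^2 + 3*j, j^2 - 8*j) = j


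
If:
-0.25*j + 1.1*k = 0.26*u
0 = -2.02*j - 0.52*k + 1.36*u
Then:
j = 0.578571428571429*u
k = 0.367857142857143*u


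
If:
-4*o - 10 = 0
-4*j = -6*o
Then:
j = -15/4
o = -5/2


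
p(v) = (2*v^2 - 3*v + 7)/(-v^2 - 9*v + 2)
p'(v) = (2*v + 9)*(2*v^2 - 3*v + 7)/(-v^2 - 9*v + 2)^2 + (4*v - 3)/(-v^2 - 9*v + 2) = (-21*v^2 + 22*v + 57)/(v^4 + 18*v^3 + 77*v^2 - 36*v + 4)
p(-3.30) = 1.86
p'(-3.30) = -0.56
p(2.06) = -0.45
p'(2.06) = 0.03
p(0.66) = -1.35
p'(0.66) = 3.26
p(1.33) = -0.56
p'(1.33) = 0.36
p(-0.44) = 1.51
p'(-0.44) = 1.30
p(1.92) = -0.45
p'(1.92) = 0.06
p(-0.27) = 1.83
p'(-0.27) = 2.61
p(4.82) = -0.60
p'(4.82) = -0.08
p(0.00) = 3.50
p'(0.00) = 14.25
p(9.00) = -0.89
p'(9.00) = -0.06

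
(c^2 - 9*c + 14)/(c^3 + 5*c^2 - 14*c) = (c - 7)/(c*(c + 7))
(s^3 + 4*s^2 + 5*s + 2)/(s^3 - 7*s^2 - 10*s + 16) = (s^2 + 2*s + 1)/(s^2 - 9*s + 8)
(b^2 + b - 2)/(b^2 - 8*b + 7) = (b + 2)/(b - 7)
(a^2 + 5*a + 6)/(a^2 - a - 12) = (a + 2)/(a - 4)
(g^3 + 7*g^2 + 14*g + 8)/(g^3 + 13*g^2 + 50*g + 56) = (g + 1)/(g + 7)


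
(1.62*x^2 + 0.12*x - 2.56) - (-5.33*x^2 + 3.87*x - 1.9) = 6.95*x^2 - 3.75*x - 0.66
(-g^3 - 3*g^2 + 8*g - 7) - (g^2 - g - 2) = -g^3 - 4*g^2 + 9*g - 5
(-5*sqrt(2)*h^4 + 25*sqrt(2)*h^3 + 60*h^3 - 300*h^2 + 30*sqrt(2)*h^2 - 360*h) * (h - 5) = -5*sqrt(2)*h^5 + 60*h^4 + 50*sqrt(2)*h^4 - 600*h^3 - 95*sqrt(2)*h^3 - 150*sqrt(2)*h^2 + 1140*h^2 + 1800*h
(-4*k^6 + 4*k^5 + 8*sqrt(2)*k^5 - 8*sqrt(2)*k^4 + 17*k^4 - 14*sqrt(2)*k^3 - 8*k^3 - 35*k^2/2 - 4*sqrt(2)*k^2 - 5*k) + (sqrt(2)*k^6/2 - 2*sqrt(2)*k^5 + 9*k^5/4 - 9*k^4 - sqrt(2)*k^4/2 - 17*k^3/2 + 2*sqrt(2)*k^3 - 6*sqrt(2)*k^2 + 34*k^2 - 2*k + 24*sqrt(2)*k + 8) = -4*k^6 + sqrt(2)*k^6/2 + 25*k^5/4 + 6*sqrt(2)*k^5 - 17*sqrt(2)*k^4/2 + 8*k^4 - 12*sqrt(2)*k^3 - 33*k^3/2 - 10*sqrt(2)*k^2 + 33*k^2/2 - 7*k + 24*sqrt(2)*k + 8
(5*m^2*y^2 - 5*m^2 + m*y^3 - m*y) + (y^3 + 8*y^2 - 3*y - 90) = 5*m^2*y^2 - 5*m^2 + m*y^3 - m*y + y^3 + 8*y^2 - 3*y - 90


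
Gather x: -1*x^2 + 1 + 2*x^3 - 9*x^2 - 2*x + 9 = 2*x^3 - 10*x^2 - 2*x + 10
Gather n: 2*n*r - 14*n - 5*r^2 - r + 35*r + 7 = n*(2*r - 14) - 5*r^2 + 34*r + 7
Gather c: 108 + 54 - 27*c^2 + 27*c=-27*c^2 + 27*c + 162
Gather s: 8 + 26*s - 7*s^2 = -7*s^2 + 26*s + 8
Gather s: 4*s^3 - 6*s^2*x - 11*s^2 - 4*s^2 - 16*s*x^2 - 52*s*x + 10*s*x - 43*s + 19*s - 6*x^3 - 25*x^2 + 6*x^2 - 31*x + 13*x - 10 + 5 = 4*s^3 + s^2*(-6*x - 15) + s*(-16*x^2 - 42*x - 24) - 6*x^3 - 19*x^2 - 18*x - 5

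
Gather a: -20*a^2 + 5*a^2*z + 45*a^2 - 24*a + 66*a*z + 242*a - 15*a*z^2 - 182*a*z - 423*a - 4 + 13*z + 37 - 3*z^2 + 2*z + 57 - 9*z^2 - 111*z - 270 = a^2*(5*z + 25) + a*(-15*z^2 - 116*z - 205) - 12*z^2 - 96*z - 180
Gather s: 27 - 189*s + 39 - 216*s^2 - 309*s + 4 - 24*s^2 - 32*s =-240*s^2 - 530*s + 70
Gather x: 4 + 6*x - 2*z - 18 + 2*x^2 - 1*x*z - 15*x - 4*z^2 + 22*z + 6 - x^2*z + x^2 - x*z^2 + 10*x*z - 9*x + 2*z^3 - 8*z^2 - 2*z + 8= x^2*(3 - z) + x*(-z^2 + 9*z - 18) + 2*z^3 - 12*z^2 + 18*z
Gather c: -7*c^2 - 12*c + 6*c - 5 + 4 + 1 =-7*c^2 - 6*c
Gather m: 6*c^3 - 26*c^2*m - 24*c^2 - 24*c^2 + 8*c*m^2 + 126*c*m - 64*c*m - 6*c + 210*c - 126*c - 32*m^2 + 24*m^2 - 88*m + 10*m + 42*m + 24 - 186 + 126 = 6*c^3 - 48*c^2 + 78*c + m^2*(8*c - 8) + m*(-26*c^2 + 62*c - 36) - 36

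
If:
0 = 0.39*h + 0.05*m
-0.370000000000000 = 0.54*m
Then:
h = 0.09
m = -0.69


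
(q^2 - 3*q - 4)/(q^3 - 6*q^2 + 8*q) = (q + 1)/(q*(q - 2))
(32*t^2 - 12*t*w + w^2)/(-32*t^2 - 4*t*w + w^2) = (-4*t + w)/(4*t + w)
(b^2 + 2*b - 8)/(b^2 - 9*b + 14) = (b + 4)/(b - 7)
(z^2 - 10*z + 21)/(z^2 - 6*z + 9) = (z - 7)/(z - 3)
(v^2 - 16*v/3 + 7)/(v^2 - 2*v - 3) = (v - 7/3)/(v + 1)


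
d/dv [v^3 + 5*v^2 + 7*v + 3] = 3*v^2 + 10*v + 7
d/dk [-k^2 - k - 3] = -2*k - 1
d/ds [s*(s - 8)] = 2*s - 8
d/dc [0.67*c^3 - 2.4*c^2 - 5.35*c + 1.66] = 2.01*c^2 - 4.8*c - 5.35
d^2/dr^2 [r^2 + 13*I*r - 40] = 2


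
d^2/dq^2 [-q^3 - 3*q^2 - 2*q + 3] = -6*q - 6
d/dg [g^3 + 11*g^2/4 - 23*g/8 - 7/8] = 3*g^2 + 11*g/2 - 23/8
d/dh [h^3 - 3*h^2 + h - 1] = 3*h^2 - 6*h + 1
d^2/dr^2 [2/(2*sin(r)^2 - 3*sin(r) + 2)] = 2*(-16*sin(r)^4 + 18*sin(r)^3 + 31*sin(r)^2 - 42*sin(r) + 10)/(-3*sin(r) - cos(2*r) + 3)^3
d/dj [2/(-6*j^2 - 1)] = 24*j/(6*j^2 + 1)^2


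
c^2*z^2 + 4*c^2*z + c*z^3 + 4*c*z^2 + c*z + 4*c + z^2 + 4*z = (c + z)*(z + 4)*(c*z + 1)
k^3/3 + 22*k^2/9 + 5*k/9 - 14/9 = (k/3 + 1/3)*(k - 2/3)*(k + 7)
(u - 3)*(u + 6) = u^2 + 3*u - 18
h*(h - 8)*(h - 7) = h^3 - 15*h^2 + 56*h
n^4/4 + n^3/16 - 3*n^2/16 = n^2*(n/4 + 1/4)*(n - 3/4)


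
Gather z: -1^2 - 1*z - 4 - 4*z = -5*z - 5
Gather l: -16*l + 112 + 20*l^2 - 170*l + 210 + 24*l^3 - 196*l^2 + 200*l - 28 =24*l^3 - 176*l^2 + 14*l + 294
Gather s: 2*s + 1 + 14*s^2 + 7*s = 14*s^2 + 9*s + 1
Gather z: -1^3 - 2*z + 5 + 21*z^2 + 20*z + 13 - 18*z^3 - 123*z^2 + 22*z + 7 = -18*z^3 - 102*z^2 + 40*z + 24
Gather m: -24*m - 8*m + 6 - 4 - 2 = -32*m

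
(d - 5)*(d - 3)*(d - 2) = d^3 - 10*d^2 + 31*d - 30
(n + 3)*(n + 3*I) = n^2 + 3*n + 3*I*n + 9*I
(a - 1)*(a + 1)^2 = a^3 + a^2 - a - 1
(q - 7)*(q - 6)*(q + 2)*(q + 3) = q^4 - 8*q^3 - 17*q^2 + 132*q + 252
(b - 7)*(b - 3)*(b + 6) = b^3 - 4*b^2 - 39*b + 126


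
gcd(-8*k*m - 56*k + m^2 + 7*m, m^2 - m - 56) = m + 7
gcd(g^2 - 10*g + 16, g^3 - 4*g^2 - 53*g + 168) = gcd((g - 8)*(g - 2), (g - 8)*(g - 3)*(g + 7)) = g - 8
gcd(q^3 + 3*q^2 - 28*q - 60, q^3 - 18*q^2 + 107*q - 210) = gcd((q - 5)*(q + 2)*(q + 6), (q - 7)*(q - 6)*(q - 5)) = q - 5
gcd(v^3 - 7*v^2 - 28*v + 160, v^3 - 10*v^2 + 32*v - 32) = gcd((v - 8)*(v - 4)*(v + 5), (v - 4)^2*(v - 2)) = v - 4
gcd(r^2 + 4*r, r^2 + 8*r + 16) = r + 4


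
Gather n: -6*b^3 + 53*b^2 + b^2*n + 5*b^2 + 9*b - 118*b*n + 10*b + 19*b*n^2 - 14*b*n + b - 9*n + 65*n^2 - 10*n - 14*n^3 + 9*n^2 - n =-6*b^3 + 58*b^2 + 20*b - 14*n^3 + n^2*(19*b + 74) + n*(b^2 - 132*b - 20)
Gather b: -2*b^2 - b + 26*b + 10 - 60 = -2*b^2 + 25*b - 50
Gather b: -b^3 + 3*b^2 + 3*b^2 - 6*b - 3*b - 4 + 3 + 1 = -b^3 + 6*b^2 - 9*b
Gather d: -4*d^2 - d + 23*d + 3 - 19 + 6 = -4*d^2 + 22*d - 10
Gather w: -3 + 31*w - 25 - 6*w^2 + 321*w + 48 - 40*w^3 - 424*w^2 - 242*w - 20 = -40*w^3 - 430*w^2 + 110*w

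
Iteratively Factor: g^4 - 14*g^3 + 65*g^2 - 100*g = (g)*(g^3 - 14*g^2 + 65*g - 100) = g*(g - 5)*(g^2 - 9*g + 20) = g*(g - 5)^2*(g - 4)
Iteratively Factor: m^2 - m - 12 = (m - 4)*(m + 3)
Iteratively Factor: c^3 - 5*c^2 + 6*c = (c)*(c^2 - 5*c + 6) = c*(c - 3)*(c - 2)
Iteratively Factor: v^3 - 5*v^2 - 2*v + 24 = (v - 3)*(v^2 - 2*v - 8) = (v - 3)*(v + 2)*(v - 4)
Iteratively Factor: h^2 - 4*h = (h - 4)*(h)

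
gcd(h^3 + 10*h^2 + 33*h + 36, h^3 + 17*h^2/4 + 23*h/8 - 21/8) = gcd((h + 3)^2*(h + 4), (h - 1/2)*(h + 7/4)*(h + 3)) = h + 3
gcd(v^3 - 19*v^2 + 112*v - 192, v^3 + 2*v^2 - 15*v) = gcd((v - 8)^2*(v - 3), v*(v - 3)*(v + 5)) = v - 3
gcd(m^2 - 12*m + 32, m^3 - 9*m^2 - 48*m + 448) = m - 8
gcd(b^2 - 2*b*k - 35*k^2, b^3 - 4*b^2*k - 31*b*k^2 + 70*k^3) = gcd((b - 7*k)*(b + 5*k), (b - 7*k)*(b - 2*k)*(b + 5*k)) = b^2 - 2*b*k - 35*k^2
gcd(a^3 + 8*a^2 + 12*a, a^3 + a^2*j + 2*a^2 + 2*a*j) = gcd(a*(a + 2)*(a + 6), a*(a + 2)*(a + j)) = a^2 + 2*a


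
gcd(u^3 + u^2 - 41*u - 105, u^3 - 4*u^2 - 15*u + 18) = u + 3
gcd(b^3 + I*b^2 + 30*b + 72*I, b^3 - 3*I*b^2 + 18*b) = b^2 - 3*I*b + 18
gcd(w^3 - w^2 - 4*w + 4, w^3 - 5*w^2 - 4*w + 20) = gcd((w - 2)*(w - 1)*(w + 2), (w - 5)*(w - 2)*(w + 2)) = w^2 - 4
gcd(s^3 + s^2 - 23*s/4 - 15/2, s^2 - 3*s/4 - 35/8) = s - 5/2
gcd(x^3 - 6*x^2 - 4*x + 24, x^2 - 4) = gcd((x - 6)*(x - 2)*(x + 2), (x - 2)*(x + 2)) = x^2 - 4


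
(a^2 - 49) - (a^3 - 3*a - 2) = -a^3 + a^2 + 3*a - 47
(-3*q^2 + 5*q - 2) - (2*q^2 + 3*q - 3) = -5*q^2 + 2*q + 1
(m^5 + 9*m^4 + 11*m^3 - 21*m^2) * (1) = m^5 + 9*m^4 + 11*m^3 - 21*m^2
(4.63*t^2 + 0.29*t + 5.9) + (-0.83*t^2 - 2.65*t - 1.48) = 3.8*t^2 - 2.36*t + 4.42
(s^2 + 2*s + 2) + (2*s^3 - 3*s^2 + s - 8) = 2*s^3 - 2*s^2 + 3*s - 6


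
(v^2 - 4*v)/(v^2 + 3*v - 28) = v/(v + 7)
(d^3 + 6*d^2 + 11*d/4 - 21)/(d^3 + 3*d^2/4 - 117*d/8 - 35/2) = 2*(2*d^2 + 5*d - 12)/(4*d^2 - 11*d - 20)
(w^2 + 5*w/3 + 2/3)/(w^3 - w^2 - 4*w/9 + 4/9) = 3*(w + 1)/(3*w^2 - 5*w + 2)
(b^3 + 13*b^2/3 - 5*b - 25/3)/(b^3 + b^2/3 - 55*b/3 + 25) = (b + 1)/(b - 3)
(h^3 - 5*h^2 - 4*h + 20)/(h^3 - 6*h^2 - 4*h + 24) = (h - 5)/(h - 6)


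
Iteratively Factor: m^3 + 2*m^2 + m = (m + 1)*(m^2 + m) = (m + 1)^2*(m)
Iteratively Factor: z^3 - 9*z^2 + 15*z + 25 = (z - 5)*(z^2 - 4*z - 5) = (z - 5)^2*(z + 1)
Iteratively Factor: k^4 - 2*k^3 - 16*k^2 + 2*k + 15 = (k + 1)*(k^3 - 3*k^2 - 13*k + 15) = (k - 5)*(k + 1)*(k^2 + 2*k - 3) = (k - 5)*(k + 1)*(k + 3)*(k - 1)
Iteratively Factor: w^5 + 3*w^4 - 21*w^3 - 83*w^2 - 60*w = (w + 4)*(w^4 - w^3 - 17*w^2 - 15*w) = (w + 3)*(w + 4)*(w^3 - 4*w^2 - 5*w) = w*(w + 3)*(w + 4)*(w^2 - 4*w - 5) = w*(w - 5)*(w + 3)*(w + 4)*(w + 1)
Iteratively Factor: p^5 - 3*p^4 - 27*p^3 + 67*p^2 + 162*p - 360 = (p - 5)*(p^4 + 2*p^3 - 17*p^2 - 18*p + 72) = (p - 5)*(p + 3)*(p^3 - p^2 - 14*p + 24) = (p - 5)*(p - 2)*(p + 3)*(p^2 + p - 12) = (p - 5)*(p - 3)*(p - 2)*(p + 3)*(p + 4)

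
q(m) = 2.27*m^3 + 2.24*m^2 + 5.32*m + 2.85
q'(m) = 6.81*m^2 + 4.48*m + 5.32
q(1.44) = 21.93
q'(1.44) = 25.89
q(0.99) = 12.51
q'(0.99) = 16.43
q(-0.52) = 0.37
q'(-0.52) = 4.83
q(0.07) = 3.23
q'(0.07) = 5.67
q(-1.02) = -2.65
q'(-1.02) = 7.84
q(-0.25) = 1.62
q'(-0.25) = 4.63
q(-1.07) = -3.06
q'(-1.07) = 8.32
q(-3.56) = -90.12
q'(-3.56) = 75.68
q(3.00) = 100.26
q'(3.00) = 80.05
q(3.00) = 100.26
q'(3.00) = 80.05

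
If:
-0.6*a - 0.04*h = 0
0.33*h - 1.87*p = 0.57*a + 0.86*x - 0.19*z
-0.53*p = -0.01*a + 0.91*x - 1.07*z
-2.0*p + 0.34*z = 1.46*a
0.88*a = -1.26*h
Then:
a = 0.00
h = 0.00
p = 0.00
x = 0.00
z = 0.00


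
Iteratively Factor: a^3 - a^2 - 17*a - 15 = (a + 3)*(a^2 - 4*a - 5) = (a + 1)*(a + 3)*(a - 5)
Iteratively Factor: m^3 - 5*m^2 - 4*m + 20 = (m - 5)*(m^2 - 4) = (m - 5)*(m - 2)*(m + 2)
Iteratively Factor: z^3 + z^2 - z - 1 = (z + 1)*(z^2 - 1) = (z - 1)*(z + 1)*(z + 1)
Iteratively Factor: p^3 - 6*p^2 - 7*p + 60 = (p - 4)*(p^2 - 2*p - 15) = (p - 4)*(p + 3)*(p - 5)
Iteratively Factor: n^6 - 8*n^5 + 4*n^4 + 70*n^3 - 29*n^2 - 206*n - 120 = (n + 2)*(n^5 - 10*n^4 + 24*n^3 + 22*n^2 - 73*n - 60) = (n - 5)*(n + 2)*(n^4 - 5*n^3 - n^2 + 17*n + 12) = (n - 5)*(n + 1)*(n + 2)*(n^3 - 6*n^2 + 5*n + 12) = (n - 5)*(n - 3)*(n + 1)*(n + 2)*(n^2 - 3*n - 4) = (n - 5)*(n - 4)*(n - 3)*(n + 1)*(n + 2)*(n + 1)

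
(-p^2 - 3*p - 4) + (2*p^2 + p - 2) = p^2 - 2*p - 6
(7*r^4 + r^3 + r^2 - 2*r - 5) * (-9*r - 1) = -63*r^5 - 16*r^4 - 10*r^3 + 17*r^2 + 47*r + 5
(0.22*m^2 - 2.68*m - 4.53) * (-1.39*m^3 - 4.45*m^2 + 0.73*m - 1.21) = -0.3058*m^5 + 2.7462*m^4 + 18.3833*m^3 + 17.9359*m^2 - 0.0641000000000003*m + 5.4813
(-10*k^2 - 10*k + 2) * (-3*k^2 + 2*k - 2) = 30*k^4 + 10*k^3 - 6*k^2 + 24*k - 4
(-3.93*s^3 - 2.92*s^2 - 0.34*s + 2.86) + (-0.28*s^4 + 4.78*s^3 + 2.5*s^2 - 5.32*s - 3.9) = -0.28*s^4 + 0.85*s^3 - 0.42*s^2 - 5.66*s - 1.04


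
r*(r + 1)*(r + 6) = r^3 + 7*r^2 + 6*r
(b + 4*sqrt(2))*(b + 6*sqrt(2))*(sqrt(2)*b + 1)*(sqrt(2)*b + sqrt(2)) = 2*b^4 + 2*b^3 + 21*sqrt(2)*b^3 + 21*sqrt(2)*b^2 + 116*b^2 + 48*sqrt(2)*b + 116*b + 48*sqrt(2)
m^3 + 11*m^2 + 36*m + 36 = (m + 2)*(m + 3)*(m + 6)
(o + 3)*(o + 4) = o^2 + 7*o + 12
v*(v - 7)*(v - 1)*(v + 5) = v^4 - 3*v^3 - 33*v^2 + 35*v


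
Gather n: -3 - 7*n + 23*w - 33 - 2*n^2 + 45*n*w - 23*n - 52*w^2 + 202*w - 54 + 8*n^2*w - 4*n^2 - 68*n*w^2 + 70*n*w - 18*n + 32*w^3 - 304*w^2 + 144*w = n^2*(8*w - 6) + n*(-68*w^2 + 115*w - 48) + 32*w^3 - 356*w^2 + 369*w - 90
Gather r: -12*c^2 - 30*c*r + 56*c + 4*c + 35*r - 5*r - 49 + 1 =-12*c^2 + 60*c + r*(30 - 30*c) - 48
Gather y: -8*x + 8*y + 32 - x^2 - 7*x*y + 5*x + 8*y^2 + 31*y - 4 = -x^2 - 3*x + 8*y^2 + y*(39 - 7*x) + 28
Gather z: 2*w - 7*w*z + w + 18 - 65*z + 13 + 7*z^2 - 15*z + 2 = 3*w + 7*z^2 + z*(-7*w - 80) + 33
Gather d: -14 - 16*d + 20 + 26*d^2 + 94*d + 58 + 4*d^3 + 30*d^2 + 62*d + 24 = 4*d^3 + 56*d^2 + 140*d + 88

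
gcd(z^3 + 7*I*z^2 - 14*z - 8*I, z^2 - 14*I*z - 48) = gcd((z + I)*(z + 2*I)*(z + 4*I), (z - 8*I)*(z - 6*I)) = 1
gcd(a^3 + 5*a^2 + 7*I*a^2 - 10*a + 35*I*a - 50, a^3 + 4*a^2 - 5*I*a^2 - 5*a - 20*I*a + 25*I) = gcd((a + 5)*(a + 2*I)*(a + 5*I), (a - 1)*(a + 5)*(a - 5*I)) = a + 5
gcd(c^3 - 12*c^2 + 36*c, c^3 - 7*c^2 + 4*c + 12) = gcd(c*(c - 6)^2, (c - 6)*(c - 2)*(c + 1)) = c - 6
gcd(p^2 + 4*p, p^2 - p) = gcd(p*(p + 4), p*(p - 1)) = p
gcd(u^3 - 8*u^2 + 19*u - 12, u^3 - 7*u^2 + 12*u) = u^2 - 7*u + 12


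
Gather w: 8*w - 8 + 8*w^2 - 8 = 8*w^2 + 8*w - 16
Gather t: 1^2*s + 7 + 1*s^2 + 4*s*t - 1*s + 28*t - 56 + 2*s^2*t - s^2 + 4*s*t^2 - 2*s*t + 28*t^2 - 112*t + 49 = t^2*(4*s + 28) + t*(2*s^2 + 2*s - 84)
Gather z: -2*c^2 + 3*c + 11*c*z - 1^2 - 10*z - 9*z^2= -2*c^2 + 3*c - 9*z^2 + z*(11*c - 10) - 1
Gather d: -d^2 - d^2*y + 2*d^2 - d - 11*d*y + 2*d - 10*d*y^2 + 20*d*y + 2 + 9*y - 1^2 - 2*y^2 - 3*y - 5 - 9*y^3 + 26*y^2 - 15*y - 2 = d^2*(1 - y) + d*(-10*y^2 + 9*y + 1) - 9*y^3 + 24*y^2 - 9*y - 6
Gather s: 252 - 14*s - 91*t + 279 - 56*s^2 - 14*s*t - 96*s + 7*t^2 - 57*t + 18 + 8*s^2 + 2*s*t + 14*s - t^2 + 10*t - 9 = -48*s^2 + s*(-12*t - 96) + 6*t^2 - 138*t + 540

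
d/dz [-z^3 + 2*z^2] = z*(4 - 3*z)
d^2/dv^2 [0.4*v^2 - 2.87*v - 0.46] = 0.800000000000000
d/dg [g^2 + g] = 2*g + 1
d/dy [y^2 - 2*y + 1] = 2*y - 2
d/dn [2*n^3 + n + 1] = 6*n^2 + 1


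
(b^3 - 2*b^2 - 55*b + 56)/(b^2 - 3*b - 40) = (b^2 + 6*b - 7)/(b + 5)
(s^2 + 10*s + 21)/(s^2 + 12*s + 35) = (s + 3)/(s + 5)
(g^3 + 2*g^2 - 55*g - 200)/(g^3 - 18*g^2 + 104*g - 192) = (g^2 + 10*g + 25)/(g^2 - 10*g + 24)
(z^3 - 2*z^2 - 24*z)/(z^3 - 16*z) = (z - 6)/(z - 4)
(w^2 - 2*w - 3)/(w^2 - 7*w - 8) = (w - 3)/(w - 8)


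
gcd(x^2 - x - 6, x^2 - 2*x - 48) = 1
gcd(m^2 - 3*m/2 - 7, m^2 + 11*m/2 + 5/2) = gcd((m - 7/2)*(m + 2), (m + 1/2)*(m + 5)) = 1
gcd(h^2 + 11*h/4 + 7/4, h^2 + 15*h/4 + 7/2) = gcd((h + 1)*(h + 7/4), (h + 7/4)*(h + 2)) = h + 7/4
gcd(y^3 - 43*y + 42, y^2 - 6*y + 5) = y - 1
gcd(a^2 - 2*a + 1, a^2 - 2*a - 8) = 1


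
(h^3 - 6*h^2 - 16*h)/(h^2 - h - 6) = h*(h - 8)/(h - 3)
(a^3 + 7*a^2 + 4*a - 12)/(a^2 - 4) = (a^2 + 5*a - 6)/(a - 2)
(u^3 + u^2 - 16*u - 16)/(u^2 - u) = (u^3 + u^2 - 16*u - 16)/(u*(u - 1))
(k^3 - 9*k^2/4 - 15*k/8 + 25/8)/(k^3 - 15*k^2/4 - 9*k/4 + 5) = (k - 5/2)/(k - 4)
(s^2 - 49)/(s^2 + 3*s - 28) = (s - 7)/(s - 4)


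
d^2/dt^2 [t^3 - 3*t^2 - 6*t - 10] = 6*t - 6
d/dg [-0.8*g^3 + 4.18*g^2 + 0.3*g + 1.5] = -2.4*g^2 + 8.36*g + 0.3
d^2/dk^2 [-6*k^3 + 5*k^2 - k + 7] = 10 - 36*k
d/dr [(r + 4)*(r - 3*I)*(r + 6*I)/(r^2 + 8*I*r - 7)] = (r^4 + 16*I*r^3 + r^2*(-63 + 20*I) + r*(-200 - 42*I) - 126 - 660*I)/(r^4 + 16*I*r^3 - 78*r^2 - 112*I*r + 49)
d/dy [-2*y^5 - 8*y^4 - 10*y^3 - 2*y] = -10*y^4 - 32*y^3 - 30*y^2 - 2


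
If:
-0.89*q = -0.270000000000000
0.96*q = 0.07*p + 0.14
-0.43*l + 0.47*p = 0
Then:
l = 2.36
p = 2.16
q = 0.30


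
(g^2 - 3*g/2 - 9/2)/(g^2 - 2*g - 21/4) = 2*(g - 3)/(2*g - 7)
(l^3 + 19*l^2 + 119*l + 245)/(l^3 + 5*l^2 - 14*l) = (l^2 + 12*l + 35)/(l*(l - 2))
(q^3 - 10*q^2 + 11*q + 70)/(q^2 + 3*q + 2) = (q^2 - 12*q + 35)/(q + 1)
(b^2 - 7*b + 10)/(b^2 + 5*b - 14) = (b - 5)/(b + 7)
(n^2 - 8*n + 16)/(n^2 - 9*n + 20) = (n - 4)/(n - 5)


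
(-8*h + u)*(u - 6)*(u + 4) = -8*h*u^2 + 16*h*u + 192*h + u^3 - 2*u^2 - 24*u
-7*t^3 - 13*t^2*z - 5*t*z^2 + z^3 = (-7*t + z)*(t + z)^2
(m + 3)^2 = m^2 + 6*m + 9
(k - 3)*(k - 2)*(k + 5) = k^3 - 19*k + 30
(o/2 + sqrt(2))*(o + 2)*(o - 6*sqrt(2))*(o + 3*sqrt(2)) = o^4/2 - sqrt(2)*o^3/2 + o^3 - 24*o^2 - sqrt(2)*o^2 - 36*sqrt(2)*o - 48*o - 72*sqrt(2)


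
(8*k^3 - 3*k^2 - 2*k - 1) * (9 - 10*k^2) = -80*k^5 + 30*k^4 + 92*k^3 - 17*k^2 - 18*k - 9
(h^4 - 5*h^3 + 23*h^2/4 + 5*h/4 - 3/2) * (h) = h^5 - 5*h^4 + 23*h^3/4 + 5*h^2/4 - 3*h/2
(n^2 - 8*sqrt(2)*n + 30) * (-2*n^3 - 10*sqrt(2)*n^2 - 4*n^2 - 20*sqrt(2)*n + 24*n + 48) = -2*n^5 - 4*n^4 + 6*sqrt(2)*n^4 + 12*sqrt(2)*n^3 + 124*n^3 - 492*sqrt(2)*n^2 + 248*n^2 - 984*sqrt(2)*n + 720*n + 1440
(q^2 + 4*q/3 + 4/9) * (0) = 0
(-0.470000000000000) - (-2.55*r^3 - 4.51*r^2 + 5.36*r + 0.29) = 2.55*r^3 + 4.51*r^2 - 5.36*r - 0.76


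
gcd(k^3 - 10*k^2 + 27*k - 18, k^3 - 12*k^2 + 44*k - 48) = k - 6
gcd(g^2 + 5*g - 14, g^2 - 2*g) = g - 2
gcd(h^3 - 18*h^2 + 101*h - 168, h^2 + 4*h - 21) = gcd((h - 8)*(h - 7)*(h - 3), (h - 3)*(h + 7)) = h - 3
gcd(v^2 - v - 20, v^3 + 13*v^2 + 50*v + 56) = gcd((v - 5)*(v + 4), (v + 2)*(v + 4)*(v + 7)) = v + 4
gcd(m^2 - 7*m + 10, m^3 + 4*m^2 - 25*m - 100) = m - 5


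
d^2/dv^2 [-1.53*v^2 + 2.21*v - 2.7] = -3.06000000000000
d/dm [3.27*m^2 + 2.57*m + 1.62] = 6.54*m + 2.57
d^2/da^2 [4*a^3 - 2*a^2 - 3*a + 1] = 24*a - 4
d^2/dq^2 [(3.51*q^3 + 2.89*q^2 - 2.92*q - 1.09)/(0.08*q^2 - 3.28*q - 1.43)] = (8.88178419700125e-16*q^4 + 77.806352*q^3 + 100.721664*q^2 + 42.777402*q + 15.508754)/(0.000512*q^6 - 0.062976*q^5 + 2.55456*q^4 - 33.03616*q^3 - 45.66276*q^2 - 20.121816*q - 2.924207)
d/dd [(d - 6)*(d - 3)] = 2*d - 9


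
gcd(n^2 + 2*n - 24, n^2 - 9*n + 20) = n - 4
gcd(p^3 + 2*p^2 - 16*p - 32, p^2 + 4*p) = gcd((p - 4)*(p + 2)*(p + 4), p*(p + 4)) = p + 4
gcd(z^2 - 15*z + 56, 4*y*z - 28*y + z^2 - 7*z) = z - 7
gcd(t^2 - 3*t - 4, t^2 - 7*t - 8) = t + 1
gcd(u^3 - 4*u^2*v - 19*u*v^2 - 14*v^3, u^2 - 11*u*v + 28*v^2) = u - 7*v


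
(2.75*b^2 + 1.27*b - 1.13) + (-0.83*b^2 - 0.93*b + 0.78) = 1.92*b^2 + 0.34*b - 0.35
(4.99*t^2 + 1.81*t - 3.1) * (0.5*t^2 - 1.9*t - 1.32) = 2.495*t^4 - 8.576*t^3 - 11.5758*t^2 + 3.5008*t + 4.092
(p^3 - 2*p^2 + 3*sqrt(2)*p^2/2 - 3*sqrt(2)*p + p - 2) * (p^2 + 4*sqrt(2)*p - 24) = p^5 - 2*p^4 + 11*sqrt(2)*p^4/2 - 11*sqrt(2)*p^3 - 11*p^3 - 32*sqrt(2)*p^2 + 22*p^2 - 24*p + 64*sqrt(2)*p + 48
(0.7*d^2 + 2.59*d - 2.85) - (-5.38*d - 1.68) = 0.7*d^2 + 7.97*d - 1.17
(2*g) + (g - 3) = 3*g - 3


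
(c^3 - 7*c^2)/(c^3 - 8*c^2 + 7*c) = c/(c - 1)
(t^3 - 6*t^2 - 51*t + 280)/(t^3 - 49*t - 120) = (t^2 + 2*t - 35)/(t^2 + 8*t + 15)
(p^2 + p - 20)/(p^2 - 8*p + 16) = (p + 5)/(p - 4)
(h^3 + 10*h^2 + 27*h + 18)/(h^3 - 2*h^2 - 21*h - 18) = (h + 6)/(h - 6)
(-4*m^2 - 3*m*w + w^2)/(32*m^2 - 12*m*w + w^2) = (m + w)/(-8*m + w)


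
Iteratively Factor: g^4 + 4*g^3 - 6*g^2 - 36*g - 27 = (g + 3)*(g^3 + g^2 - 9*g - 9) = (g + 3)^2*(g^2 - 2*g - 3) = (g + 1)*(g + 3)^2*(g - 3)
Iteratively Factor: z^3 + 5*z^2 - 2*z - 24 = (z + 3)*(z^2 + 2*z - 8) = (z + 3)*(z + 4)*(z - 2)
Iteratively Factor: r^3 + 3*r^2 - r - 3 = (r - 1)*(r^2 + 4*r + 3) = (r - 1)*(r + 3)*(r + 1)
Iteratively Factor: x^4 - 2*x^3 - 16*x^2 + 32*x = (x)*(x^3 - 2*x^2 - 16*x + 32) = x*(x + 4)*(x^2 - 6*x + 8) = x*(x - 2)*(x + 4)*(x - 4)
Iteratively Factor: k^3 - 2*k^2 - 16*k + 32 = (k - 2)*(k^2 - 16) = (k - 4)*(k - 2)*(k + 4)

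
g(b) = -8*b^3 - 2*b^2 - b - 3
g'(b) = -24*b^2 - 4*b - 1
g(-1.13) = 7.12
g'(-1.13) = -27.13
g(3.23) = -296.68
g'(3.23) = -264.31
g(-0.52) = -1.90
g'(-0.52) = -5.41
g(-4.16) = 542.48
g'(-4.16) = -399.69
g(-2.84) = 166.96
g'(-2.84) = -183.21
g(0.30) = -3.70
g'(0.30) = -4.36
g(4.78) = -927.20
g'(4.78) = -568.48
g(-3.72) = 384.87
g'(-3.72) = -318.24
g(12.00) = -14127.00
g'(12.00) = -3505.00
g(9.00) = -6006.00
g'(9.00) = -1981.00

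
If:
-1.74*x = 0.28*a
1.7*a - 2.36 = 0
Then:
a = 1.39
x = -0.22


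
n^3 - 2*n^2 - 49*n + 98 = (n - 7)*(n - 2)*(n + 7)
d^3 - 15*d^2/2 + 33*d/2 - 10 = (d - 4)*(d - 5/2)*(d - 1)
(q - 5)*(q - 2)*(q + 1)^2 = q^4 - 5*q^3 - 3*q^2 + 13*q + 10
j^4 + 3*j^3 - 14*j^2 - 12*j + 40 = (j - 2)^2*(j + 2)*(j + 5)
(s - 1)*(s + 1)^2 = s^3 + s^2 - s - 1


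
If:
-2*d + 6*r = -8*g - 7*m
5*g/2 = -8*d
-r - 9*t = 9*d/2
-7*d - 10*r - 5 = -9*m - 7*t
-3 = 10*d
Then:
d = -3/10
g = 24/25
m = -35163/58250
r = -78723/116500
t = 13111/58250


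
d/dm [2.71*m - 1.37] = 2.71000000000000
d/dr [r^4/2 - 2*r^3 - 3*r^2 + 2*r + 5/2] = 2*r^3 - 6*r^2 - 6*r + 2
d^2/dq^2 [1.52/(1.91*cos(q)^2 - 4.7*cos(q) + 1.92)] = (-22.180448*(1 - cos(q)^2)^2 + 40.93512*cos(q)^3 - 22.370448*cos(q)^2 - 95.58672*cos(q) + 78.18576)/(1.91*cos(q)^2 - 4.7*cos(q) + 1.92)^3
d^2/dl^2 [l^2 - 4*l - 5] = 2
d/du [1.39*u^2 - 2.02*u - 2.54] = 2.78*u - 2.02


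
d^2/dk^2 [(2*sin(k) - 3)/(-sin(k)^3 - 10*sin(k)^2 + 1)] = (8*sin(k)^7 + 33*sin(k)^6 - 142*sin(k)^5 - 1258*sin(k)^4 + 173*sin(k)^3 + 1656*sin(k)^2 - 100*sin(k) + 60)/(sin(k)^3 + 10*sin(k)^2 - 1)^3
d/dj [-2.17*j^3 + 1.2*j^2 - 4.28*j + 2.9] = -6.51*j^2 + 2.4*j - 4.28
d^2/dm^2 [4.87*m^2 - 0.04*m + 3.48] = 9.74000000000000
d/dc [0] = 0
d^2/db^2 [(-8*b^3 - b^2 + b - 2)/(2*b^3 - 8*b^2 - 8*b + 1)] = 2*(-132*b^6 - 372*b^5 - 48*b^4 - 162*b^3 - 132*b^2 - 372*b - 137)/(8*b^9 - 96*b^8 + 288*b^7 + 268*b^6 - 1248*b^5 - 1440*b^4 - 122*b^3 + 168*b^2 - 24*b + 1)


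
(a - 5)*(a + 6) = a^2 + a - 30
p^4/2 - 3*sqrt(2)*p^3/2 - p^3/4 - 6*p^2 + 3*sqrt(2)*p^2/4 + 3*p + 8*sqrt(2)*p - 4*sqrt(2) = (p/2 + sqrt(2))*(p - 1/2)*(p - 4*sqrt(2))*(p - sqrt(2))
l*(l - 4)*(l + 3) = l^3 - l^2 - 12*l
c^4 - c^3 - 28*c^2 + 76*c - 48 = (c - 4)*(c - 2)*(c - 1)*(c + 6)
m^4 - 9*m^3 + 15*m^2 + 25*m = m*(m - 5)^2*(m + 1)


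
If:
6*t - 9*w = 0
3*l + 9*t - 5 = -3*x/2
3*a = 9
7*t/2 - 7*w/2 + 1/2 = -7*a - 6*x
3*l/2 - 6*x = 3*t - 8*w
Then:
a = 3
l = -10730/123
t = 1281/41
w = 854/41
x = -396/41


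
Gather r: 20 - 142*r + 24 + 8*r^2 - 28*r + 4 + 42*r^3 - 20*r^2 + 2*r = 42*r^3 - 12*r^2 - 168*r + 48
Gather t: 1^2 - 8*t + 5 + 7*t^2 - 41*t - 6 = 7*t^2 - 49*t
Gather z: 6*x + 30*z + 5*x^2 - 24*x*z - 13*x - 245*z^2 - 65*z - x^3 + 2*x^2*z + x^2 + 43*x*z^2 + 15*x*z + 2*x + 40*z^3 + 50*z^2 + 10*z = -x^3 + 6*x^2 - 5*x + 40*z^3 + z^2*(43*x - 195) + z*(2*x^2 - 9*x - 25)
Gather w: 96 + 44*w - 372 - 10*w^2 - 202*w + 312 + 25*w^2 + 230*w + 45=15*w^2 + 72*w + 81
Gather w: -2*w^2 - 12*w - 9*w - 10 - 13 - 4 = -2*w^2 - 21*w - 27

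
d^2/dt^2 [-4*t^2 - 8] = -8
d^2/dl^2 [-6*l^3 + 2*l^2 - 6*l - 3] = 4 - 36*l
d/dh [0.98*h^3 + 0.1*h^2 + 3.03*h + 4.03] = 2.94*h^2 + 0.2*h + 3.03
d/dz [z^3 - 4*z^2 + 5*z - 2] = 3*z^2 - 8*z + 5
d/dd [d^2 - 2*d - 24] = 2*d - 2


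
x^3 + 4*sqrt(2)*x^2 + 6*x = x*(x + sqrt(2))*(x + 3*sqrt(2))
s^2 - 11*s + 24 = (s - 8)*(s - 3)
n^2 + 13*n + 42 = (n + 6)*(n + 7)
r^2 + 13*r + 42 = (r + 6)*(r + 7)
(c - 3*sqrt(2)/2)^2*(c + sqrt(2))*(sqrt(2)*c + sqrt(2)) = sqrt(2)*c^4 - 4*c^3 + sqrt(2)*c^3 - 4*c^2 - 3*sqrt(2)*c^2/2 - 3*sqrt(2)*c/2 + 9*c + 9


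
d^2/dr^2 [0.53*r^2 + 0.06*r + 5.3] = 1.06000000000000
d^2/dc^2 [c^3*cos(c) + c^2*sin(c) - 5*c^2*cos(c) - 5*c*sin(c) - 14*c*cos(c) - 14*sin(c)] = -c^3*cos(c) - 7*c^2*sin(c) + 5*c^2*cos(c) + 25*c*sin(c) + 24*c*cos(c) + 44*sin(c) - 20*cos(c)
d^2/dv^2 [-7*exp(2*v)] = -28*exp(2*v)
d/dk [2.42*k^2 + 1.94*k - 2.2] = 4.84*k + 1.94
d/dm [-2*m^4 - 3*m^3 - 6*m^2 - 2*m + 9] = -8*m^3 - 9*m^2 - 12*m - 2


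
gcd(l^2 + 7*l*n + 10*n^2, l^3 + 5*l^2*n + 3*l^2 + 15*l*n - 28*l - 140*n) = l + 5*n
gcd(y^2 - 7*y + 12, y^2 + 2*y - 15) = y - 3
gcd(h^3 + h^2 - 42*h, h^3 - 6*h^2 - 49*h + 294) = h^2 + h - 42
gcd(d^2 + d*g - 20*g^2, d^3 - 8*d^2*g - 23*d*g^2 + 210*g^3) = d + 5*g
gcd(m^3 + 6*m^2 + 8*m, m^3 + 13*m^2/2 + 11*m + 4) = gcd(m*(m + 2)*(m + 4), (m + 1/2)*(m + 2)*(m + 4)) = m^2 + 6*m + 8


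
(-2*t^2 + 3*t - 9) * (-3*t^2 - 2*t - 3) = 6*t^4 - 5*t^3 + 27*t^2 + 9*t + 27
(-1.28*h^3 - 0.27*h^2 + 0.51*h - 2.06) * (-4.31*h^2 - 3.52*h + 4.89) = 5.5168*h^5 + 5.6693*h^4 - 7.5069*h^3 + 5.7631*h^2 + 9.7451*h - 10.0734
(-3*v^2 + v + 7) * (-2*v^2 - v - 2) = 6*v^4 + v^3 - 9*v^2 - 9*v - 14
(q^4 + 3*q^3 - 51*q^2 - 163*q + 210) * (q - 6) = q^5 - 3*q^4 - 69*q^3 + 143*q^2 + 1188*q - 1260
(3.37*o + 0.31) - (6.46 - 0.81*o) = 4.18*o - 6.15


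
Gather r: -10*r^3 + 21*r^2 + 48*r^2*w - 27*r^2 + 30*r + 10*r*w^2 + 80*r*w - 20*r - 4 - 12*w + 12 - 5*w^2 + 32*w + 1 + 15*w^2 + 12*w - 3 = -10*r^3 + r^2*(48*w - 6) + r*(10*w^2 + 80*w + 10) + 10*w^2 + 32*w + 6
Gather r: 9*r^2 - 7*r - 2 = 9*r^2 - 7*r - 2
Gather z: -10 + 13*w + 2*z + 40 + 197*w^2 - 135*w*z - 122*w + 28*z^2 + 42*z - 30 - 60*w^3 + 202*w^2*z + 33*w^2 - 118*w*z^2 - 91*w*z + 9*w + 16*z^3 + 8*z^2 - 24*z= -60*w^3 + 230*w^2 - 100*w + 16*z^3 + z^2*(36 - 118*w) + z*(202*w^2 - 226*w + 20)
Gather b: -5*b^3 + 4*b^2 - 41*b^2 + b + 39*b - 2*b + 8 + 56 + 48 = -5*b^3 - 37*b^2 + 38*b + 112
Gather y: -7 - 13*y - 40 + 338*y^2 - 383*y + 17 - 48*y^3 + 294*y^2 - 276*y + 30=-48*y^3 + 632*y^2 - 672*y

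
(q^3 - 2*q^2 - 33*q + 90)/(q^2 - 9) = (q^2 + q - 30)/(q + 3)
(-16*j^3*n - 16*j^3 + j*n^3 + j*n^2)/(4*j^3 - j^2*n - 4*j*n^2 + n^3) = j*(-4*j*n - 4*j - n^2 - n)/(j^2 - n^2)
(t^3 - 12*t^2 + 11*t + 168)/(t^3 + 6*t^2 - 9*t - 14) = (t^3 - 12*t^2 + 11*t + 168)/(t^3 + 6*t^2 - 9*t - 14)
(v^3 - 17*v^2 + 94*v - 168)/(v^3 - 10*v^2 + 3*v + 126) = (v - 4)/(v + 3)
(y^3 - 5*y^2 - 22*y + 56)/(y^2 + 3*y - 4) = (y^2 - 9*y + 14)/(y - 1)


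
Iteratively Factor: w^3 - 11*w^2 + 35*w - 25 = (w - 1)*(w^2 - 10*w + 25) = (w - 5)*(w - 1)*(w - 5)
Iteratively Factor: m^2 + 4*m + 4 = (m + 2)*(m + 2)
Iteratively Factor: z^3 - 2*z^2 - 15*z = (z + 3)*(z^2 - 5*z) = (z - 5)*(z + 3)*(z)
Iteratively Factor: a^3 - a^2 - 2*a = (a)*(a^2 - a - 2) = a*(a - 2)*(a + 1)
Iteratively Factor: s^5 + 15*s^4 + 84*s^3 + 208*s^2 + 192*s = (s)*(s^4 + 15*s^3 + 84*s^2 + 208*s + 192) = s*(s + 4)*(s^3 + 11*s^2 + 40*s + 48) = s*(s + 3)*(s + 4)*(s^2 + 8*s + 16) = s*(s + 3)*(s + 4)^2*(s + 4)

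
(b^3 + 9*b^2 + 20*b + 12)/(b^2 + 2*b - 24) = (b^2 + 3*b + 2)/(b - 4)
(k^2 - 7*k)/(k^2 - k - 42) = k/(k + 6)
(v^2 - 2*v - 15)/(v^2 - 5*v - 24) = (v - 5)/(v - 8)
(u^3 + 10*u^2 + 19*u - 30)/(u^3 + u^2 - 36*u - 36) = (u^2 + 4*u - 5)/(u^2 - 5*u - 6)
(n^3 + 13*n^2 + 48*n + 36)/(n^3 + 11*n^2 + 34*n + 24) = (n + 6)/(n + 4)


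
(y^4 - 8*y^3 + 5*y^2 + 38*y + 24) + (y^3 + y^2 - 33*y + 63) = y^4 - 7*y^3 + 6*y^2 + 5*y + 87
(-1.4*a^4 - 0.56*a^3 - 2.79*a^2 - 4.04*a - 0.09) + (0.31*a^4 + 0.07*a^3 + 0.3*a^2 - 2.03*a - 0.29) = -1.09*a^4 - 0.49*a^3 - 2.49*a^2 - 6.07*a - 0.38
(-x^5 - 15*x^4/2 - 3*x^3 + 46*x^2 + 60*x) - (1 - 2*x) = -x^5 - 15*x^4/2 - 3*x^3 + 46*x^2 + 62*x - 1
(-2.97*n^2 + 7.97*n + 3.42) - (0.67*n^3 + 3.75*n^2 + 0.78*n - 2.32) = -0.67*n^3 - 6.72*n^2 + 7.19*n + 5.74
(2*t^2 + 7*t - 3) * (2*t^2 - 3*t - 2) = 4*t^4 + 8*t^3 - 31*t^2 - 5*t + 6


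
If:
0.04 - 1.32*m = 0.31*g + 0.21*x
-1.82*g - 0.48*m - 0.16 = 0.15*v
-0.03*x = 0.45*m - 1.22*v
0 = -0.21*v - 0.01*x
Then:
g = -0.21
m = 0.42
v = 0.10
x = -2.16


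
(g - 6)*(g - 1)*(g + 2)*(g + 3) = g^4 - 2*g^3 - 23*g^2 - 12*g + 36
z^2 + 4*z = z*(z + 4)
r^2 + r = r*(r + 1)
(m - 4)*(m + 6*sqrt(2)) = m^2 - 4*m + 6*sqrt(2)*m - 24*sqrt(2)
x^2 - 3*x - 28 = (x - 7)*(x + 4)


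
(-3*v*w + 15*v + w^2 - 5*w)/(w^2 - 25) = (-3*v + w)/(w + 5)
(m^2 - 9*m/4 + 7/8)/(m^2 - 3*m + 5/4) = (4*m - 7)/(2*(2*m - 5))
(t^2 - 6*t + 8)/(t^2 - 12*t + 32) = (t - 2)/(t - 8)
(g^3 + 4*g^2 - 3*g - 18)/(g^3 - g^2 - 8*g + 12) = (g + 3)/(g - 2)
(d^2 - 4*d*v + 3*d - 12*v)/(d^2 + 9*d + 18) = (d - 4*v)/(d + 6)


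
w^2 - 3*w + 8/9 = (w - 8/3)*(w - 1/3)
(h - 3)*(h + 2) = h^2 - h - 6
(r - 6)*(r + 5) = r^2 - r - 30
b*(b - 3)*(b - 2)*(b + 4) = b^4 - b^3 - 14*b^2 + 24*b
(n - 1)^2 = n^2 - 2*n + 1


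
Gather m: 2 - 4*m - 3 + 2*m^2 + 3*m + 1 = 2*m^2 - m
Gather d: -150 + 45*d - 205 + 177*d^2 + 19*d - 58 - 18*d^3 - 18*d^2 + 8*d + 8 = -18*d^3 + 159*d^2 + 72*d - 405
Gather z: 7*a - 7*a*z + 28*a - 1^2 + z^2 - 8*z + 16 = 35*a + z^2 + z*(-7*a - 8) + 15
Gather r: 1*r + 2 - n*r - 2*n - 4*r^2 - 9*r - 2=-2*n - 4*r^2 + r*(-n - 8)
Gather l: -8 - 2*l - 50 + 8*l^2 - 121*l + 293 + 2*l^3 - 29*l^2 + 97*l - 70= 2*l^3 - 21*l^2 - 26*l + 165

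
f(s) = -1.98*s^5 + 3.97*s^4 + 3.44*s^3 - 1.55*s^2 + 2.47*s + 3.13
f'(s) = -9.9*s^4 + 15.88*s^3 + 10.32*s^2 - 3.1*s + 2.47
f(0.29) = 3.82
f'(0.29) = 2.76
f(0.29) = 3.82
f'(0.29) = 2.76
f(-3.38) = 1235.86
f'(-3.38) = -1774.47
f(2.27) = 27.06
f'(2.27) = -28.51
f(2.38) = 22.78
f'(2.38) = -50.01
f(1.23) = 13.74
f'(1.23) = 21.16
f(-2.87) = 556.85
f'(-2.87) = -950.71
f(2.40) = 21.74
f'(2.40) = -54.46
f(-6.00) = 19731.07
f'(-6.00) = -15867.89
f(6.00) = -9546.17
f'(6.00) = -9044.93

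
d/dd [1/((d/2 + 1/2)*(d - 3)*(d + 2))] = 2*(7 - 3*d^2)/(d^6 - 14*d^4 - 12*d^3 + 49*d^2 + 84*d + 36)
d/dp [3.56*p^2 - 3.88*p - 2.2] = 7.12*p - 3.88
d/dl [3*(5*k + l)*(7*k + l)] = 36*k + 6*l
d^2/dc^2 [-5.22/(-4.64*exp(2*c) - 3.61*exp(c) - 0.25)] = (5.22*(9.28*exp(c) + 3.61)*(18.56*exp(c) + 7.22)*exp(c) - (96.8832*exp(c) + 18.8442)*(4.64*exp(2*c) + 3.61*exp(c) + 0.25))*exp(c)/(4.64*exp(2*c) + 3.61*exp(c) + 0.25)^3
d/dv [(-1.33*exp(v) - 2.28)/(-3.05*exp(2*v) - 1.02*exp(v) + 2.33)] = (-(1.33*exp(v) + 2.28)*(6.1*exp(v) + 1.02) + 4.0565*exp(2*v) + 1.3566*exp(v) - 3.0989)*exp(v)/(3.05*exp(2*v) + 1.02*exp(v) - 2.33)^2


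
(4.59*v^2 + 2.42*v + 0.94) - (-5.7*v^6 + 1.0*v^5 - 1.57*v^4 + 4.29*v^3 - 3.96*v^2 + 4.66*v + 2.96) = 5.7*v^6 - 1.0*v^5 + 1.57*v^4 - 4.29*v^3 + 8.55*v^2 - 2.24*v - 2.02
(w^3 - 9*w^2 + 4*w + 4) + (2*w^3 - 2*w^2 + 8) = 3*w^3 - 11*w^2 + 4*w + 12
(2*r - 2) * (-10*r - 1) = -20*r^2 + 18*r + 2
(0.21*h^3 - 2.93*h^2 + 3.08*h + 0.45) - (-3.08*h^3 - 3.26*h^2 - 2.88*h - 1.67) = 3.29*h^3 + 0.33*h^2 + 5.96*h + 2.12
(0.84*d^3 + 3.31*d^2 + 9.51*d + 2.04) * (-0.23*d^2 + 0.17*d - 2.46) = -0.1932*d^5 - 0.6185*d^4 - 3.691*d^3 - 6.9951*d^2 - 23.0478*d - 5.0184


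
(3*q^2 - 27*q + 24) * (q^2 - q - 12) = 3*q^4 - 30*q^3 + 15*q^2 + 300*q - 288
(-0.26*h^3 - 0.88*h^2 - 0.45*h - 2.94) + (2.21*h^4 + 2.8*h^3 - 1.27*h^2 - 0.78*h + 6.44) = 2.21*h^4 + 2.54*h^3 - 2.15*h^2 - 1.23*h + 3.5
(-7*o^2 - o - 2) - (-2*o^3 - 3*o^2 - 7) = 2*o^3 - 4*o^2 - o + 5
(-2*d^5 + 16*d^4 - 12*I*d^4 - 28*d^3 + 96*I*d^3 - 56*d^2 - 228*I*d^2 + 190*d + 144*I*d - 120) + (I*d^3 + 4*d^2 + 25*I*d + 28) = -2*d^5 + 16*d^4 - 12*I*d^4 - 28*d^3 + 97*I*d^3 - 52*d^2 - 228*I*d^2 + 190*d + 169*I*d - 92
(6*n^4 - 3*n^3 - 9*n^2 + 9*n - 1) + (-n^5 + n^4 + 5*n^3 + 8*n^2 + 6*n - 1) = -n^5 + 7*n^4 + 2*n^3 - n^2 + 15*n - 2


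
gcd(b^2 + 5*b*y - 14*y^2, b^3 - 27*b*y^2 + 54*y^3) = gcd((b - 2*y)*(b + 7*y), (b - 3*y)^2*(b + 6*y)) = 1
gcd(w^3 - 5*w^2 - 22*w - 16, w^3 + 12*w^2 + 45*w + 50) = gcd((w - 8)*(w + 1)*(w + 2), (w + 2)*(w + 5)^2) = w + 2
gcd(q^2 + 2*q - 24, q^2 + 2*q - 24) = q^2 + 2*q - 24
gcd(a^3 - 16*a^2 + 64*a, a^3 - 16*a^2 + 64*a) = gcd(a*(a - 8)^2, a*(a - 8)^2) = a^3 - 16*a^2 + 64*a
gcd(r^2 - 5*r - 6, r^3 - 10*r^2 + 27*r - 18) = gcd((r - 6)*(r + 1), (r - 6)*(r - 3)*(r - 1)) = r - 6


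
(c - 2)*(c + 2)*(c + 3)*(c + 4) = c^4 + 7*c^3 + 8*c^2 - 28*c - 48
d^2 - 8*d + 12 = (d - 6)*(d - 2)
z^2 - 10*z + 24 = (z - 6)*(z - 4)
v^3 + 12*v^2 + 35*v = v*(v + 5)*(v + 7)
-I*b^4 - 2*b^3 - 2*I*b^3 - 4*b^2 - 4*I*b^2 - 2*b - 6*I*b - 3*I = (b + 1)*(b - 3*I)*(b + I)*(-I*b - I)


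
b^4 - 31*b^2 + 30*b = b*(b - 5)*(b - 1)*(b + 6)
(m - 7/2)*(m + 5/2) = m^2 - m - 35/4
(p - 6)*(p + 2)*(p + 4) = p^3 - 28*p - 48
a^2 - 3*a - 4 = (a - 4)*(a + 1)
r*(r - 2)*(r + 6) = r^3 + 4*r^2 - 12*r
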